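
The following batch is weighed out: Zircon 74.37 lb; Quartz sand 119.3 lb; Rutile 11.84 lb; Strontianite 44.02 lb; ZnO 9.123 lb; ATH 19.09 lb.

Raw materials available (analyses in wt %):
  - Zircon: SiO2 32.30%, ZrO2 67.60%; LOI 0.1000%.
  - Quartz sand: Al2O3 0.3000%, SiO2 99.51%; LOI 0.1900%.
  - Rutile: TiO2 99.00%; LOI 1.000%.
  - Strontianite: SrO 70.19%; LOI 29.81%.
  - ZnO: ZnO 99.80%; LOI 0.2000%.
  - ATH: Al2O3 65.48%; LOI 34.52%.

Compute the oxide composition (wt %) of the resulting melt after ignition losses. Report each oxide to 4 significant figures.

The working math holds exact precision at every stage. The intermediate values are shown (rounded to four significant digits) alongside each step — each reported value takes a single rounding — the derived quantities are recomputed in full precision (LOI, the yield, the six compositions, totals, net glass mass) starting from the weights on 257.6 lb of glass, as set out in the problem or answer text.
Oxide-by-oxide delivered mass:
  SrO: 44.02·0.7019 = 30.90 lb
  TiO2: 11.84·0.9900 = 11.72 lb
  Al2O3: 119.3·0.003000 + 19.09·0.6548 = 12.86 lb
  SiO2: 74.37·0.3230 + 119.3·0.9951 = 142.7 lb
  ZrO2: 74.37·0.6760 = 50.27 lb
  ZnO: 9.123·0.9980 = 9.105 lb
LOI: 74.37·0.001000 + 119.3·0.001900 + 11.84·0.01000 + 44.02·0.2981 + 9.123·0.002000 + 19.09·0.3452 = 20.15 lb
The glass mass, total less LOI, = 277.7 − 20.15 = 257.6 lb (= the summed oxide contributions)
oxide / glass × 100 gives the wt %

Glass mass = 257.6 lb (batch 277.7 − LOI 20.15).
Composition: SrO 11.99%, TiO2 4.550%, Al2O3 4.992%, SiO2 55.41%, ZrO2 19.52%, ZnO 3.535%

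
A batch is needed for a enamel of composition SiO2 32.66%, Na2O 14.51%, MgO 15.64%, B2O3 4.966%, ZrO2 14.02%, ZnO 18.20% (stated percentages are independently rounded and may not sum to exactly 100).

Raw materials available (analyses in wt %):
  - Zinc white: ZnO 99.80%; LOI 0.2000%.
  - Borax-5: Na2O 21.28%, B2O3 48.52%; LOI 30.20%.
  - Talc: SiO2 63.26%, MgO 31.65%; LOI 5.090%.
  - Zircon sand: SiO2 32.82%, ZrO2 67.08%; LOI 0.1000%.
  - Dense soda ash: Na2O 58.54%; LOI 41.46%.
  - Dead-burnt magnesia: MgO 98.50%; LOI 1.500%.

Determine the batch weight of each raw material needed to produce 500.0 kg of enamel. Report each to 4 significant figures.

Batch per 500.0 kg enamel:
  Zinc white: 91.18 kg
  Borax-5: 51.17 kg
  Talc: 203.9 kg
  Zircon sand: 104.5 kg
  Dense soda ash: 105.3 kg
  Dead-burnt magnesia: 13.87 kg
Total batch = 569.9 kg; LOI loss = 69.98 kg; yield = 87.72%

All internal work maintains exact precision from start to finish; mid-chain values appear rounded to four significant digits in the printout — each reported figure is rounded a single time. The derived quantities are computed in full precision (LOI, the totals, net glass mass, the yield, the six compositions) using the weight values for 500.0 kg of glass as they appear in the problem or the answer.
The oxide mass targets at 500.0 kg enamel:
  SiO2: 32.66% × 500.0 = 163.3 kg
  Na2O: 14.51% × 500.0 = 72.55 kg
  MgO: 15.64% × 500.0 = 78.20 kg
  B2O3: 4.966% × 500.0 = 24.83 kg
  ZrO2: 14.02% × 500.0 = 70.10 kg
  ZnO: 18.20% × 500.0 = 91.00 kg
Verifying the oxide balance per the reported batch figures, on the stated basis (sum by sum, the targets are met exact up to rounding of places):
  SiO2: 203.9·0.6326 + 104.5·0.3282 = 163.3 kg (target 163.3 kg)
  Na2O: 51.17·0.2128 + 105.3·0.5854 = 72.53 kg (target 72.55 kg)
  MgO: 203.9·0.3165 + 13.87·0.9850 = 78.20 kg (target 78.20 kg)
  B2O3: 51.17·0.4852 = 24.83 kg (target 24.83 kg)
  ZrO2: 104.5·0.6708 = 70.10 kg (target 70.10 kg)
  ZnO: 91.18·0.9980 = 91.00 kg (target 91.00 kg)
The glass-mass cross-check: batch total minus LOI = 499.9 kg (oxide target masses add up to 500.0 kg; the stated basis being 500.0 kg — differing by rounding only).
Total batch = Σ batch = 569.9 kg; LOI loss = Σ batch·LOI = 69.98 kg; glass ÷ batch gives a yield of 87.72%.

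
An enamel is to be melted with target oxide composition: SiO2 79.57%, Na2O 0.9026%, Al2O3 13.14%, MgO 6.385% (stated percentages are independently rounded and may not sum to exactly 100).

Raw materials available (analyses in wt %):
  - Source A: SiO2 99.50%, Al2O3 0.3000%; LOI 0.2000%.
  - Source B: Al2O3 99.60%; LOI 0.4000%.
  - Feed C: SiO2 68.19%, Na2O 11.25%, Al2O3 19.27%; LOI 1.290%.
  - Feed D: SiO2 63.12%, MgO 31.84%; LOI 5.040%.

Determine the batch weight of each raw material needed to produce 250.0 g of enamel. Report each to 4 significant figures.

Each numeric step carries full float precision through every step; intermediates are printed rounded to 4 significant digits within the worked lines. A single rounding yields every reported value. The derived quantities, which include the four compositions, totals, ignition loss, yield, net glass mass, are re-derived at full float precision, as written in either problem or answer, starting from the weights for 250.0 g of glass.
Oxide-by-oxide targets in 250.0 g enamel:
  SiO2: 79.57% × 250.0 = 198.9 g
  Na2O: 0.9026% × 250.0 = 2.256 g
  Al2O3: 13.14% × 250.0 = 32.85 g
  MgO: 6.385% × 250.0 = 15.96 g
Sums-versus-targets review on the weights just shown, versus the basis set out (sums match the target masses given rounding of the digits):
  SiO2: 154.4·0.9950 + 20.06·0.6819 + 50.13·0.6312 = 198.9 g (target 198.9 g)
  Na2O: 20.06·0.1125 = 2.257 g (target 2.256 g)
  Al2O3: 154.4·0.003000 + 28.64·0.9960 + 20.06·0.1927 = 32.85 g (target 32.85 g)
  MgO: 50.13·0.3184 = 15.96 g (target 15.96 g)
Auditing the glass mass value: net batch after ignition = 250.0 g (the Σ of target masses is 250.0 g; basis as stated: 250.0 g — gaps are rounding artifacts).
Whole-batch sum: Σ batch = 253.2 g; the LOI term Σ batch·LOI equals 3.209 g; yield = glass ÷ total batch = 98.73%.

Batch per 250.0 g enamel:
  Source A: 154.4 g
  Source B: 28.64 g
  Feed C: 20.06 g
  Feed D: 50.13 g
Total batch = 253.2 g; LOI loss = 3.209 g; yield = 98.73%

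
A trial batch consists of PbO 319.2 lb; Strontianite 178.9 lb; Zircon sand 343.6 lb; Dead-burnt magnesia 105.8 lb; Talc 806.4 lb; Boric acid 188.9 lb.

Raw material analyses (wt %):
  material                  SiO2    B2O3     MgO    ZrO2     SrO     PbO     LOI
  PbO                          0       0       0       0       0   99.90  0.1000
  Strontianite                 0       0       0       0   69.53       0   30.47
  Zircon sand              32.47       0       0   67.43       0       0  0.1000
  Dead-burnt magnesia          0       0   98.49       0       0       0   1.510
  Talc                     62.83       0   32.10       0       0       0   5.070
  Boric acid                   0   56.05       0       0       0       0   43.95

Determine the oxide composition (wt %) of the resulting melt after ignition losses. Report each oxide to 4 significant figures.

Every computation runs at full precision at all times; intermediates appear rounded to four significant figures as written; a single rounding finalizes each reported figure; the derived quantities, which include LOI, the totals, net glass mass, the yield, the six compositions, are carried in full precision, as they appear in the problem or answer text, from the batch weights for 1762 lb of glass.
Per-oxide mass from batch:
  SiO2: 343.6·0.3247 + 806.4·0.6283 = 618.2 lb
  B2O3: 188.9·0.5605 = 105.9 lb
  MgO: 105.8·0.9849 + 806.4·0.3210 = 363.1 lb
  ZrO2: 343.6·0.6743 = 231.7 lb
  SrO: 178.9·0.6953 = 124.4 lb
  PbO: 319.2·0.9990 = 318.9 lb
LOI: 319.2·0.001000 + 178.9·0.3047 + 343.6·0.001000 + 105.8·0.01510 + 806.4·0.05070 + 188.9·0.4395 = 180.7 lb
Resulting glass, batch − LOI: 1943 − 180.7 = 1762 lb (= Σ oxide masses)
oxide / glass × 100 gives the wt %

Glass mass = 1762 lb (batch 1943 − LOI 180.7).
Composition: SiO2 35.08%, B2O3 6.009%, MgO 20.60%, ZrO2 13.15%, SrO 7.059%, PbO 18.10%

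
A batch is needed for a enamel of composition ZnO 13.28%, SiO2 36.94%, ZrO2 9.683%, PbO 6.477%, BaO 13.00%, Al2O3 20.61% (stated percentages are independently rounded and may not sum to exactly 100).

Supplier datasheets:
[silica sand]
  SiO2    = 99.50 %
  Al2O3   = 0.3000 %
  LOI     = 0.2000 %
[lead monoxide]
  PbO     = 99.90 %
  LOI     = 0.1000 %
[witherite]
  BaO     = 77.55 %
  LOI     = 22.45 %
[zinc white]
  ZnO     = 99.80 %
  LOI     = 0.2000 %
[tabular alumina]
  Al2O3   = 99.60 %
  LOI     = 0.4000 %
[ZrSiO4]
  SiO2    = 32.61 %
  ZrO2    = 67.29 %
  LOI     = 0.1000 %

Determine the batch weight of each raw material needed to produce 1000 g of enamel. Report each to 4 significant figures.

Batch per 1000 g enamel:
  silica sand: 324.1 g
  lead monoxide: 64.83 g
  witherite: 167.6 g
  zinc white: 133.1 g
  tabular alumina: 206.0 g
  ZrSiO4: 143.9 g
Total batch = 1040 g; LOI loss = 39.57 g; yield = 96.19%

Intermediates are shown, rounded to four significant figures, on the page. All internal work keeps full float precision from first step to last; every reported number carries a single rounding; the derived quantities (LOI, net glass mass, the yield, the totals, the six compositions) are re-derived at exact precision using the weight values at 1000 g of glass, exactly as shown in question or answer.
Target oxide masses per 1000 g enamel:
  ZnO: 13.28% × 1000 = 132.8 g
  SiO2: 36.94% × 1000 = 369.4 g
  ZrO2: 9.683% × 1000 = 96.83 g
  PbO: 6.477% × 1000 = 64.77 g
  BaO: 13.00% × 1000 = 130.0 g
  Al2O3: 20.61% × 1000 = 206.1 g
Mass-balance tally per oxide working from each reported weight, under the basis named above (delivered sums recover each target once rounding is allowed for):
  ZnO: 133.1·0.9980 = 132.8 g (target 132.8 g)
  SiO2: 324.1·0.9950 + 143.9·0.3261 = 369.4 g (target 369.4 g)
  ZrO2: 143.9·0.6729 = 96.83 g (target 96.83 g)
  PbO: 64.83·0.9990 = 64.77 g (target 64.77 g)
  BaO: 167.6·0.7755 = 130.0 g (target 130.0 g)
  Al2O3: 324.1·0.003000 + 206.0·0.9960 = 206.1 g (target 206.1 g)
Consistency of the glass mass: total charge less LOI = 1000 g (per-oxide target masses sum to 999.9 g; with the basis standing at 1000 g — gaps are rounding artifacts).
Summing the batch: Σ batch = 1040 g; Σ batch·LOI gives LOI loss = 39.57 g; as yield: glass ÷ batch → 96.19%.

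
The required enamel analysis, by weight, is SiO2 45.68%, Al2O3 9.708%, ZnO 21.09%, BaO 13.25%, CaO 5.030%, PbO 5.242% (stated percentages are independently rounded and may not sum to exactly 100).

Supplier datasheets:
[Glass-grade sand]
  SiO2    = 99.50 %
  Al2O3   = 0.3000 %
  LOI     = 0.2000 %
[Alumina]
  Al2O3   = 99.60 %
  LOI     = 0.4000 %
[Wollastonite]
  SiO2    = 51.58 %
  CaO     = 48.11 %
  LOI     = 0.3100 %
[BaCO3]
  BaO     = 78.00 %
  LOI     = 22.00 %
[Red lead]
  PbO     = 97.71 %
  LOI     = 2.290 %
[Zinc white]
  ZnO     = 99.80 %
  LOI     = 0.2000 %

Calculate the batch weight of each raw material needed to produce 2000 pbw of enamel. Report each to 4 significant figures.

Batch per 2000 pbw enamel:
  Glass-grade sand: 809.8 pbw
  Alumina: 192.5 pbw
  Wollastonite: 209.1 pbw
  BaCO3: 339.7 pbw
  Red lead: 107.3 pbw
  Zinc white: 422.6 pbw
Total batch = 2081 pbw; LOI loss = 81.07 pbw; yield = 96.10%

Rounding to 4 significant digits extends to each intermediate as printed. All arithmetic runs at full float precision in all steps; a single rounding produces each reported value; the derived quantities (ignition loss, yield, net glass mass, the six compositions, the totals) are re-derived from the batch weights on 2000 pbw of glass at full precision, as they appear in problem or answer.
Target masses of each oxide per 2000 pbw enamel:
  SiO2: 45.68% × 2000 = 913.6 pbw
  Al2O3: 9.708% × 2000 = 194.2 pbw
  ZnO: 21.09% × 2000 = 421.8 pbw
  BaO: 13.25% × 2000 = 265.0 pbw
  CaO: 5.030% × 2000 = 100.6 pbw
  PbO: 5.242% × 2000 = 104.8 pbw
Oxide-by-oxide audit given the weights on record, for the quoted basis mass (oxide sums agree with the targets given rounding of the digits):
  SiO2: 809.8·0.9950 + 209.1·0.5158 = 913.6 pbw (target 913.6 pbw)
  Al2O3: 809.8·0.003000 + 192.5·0.9960 = 194.2 pbw (target 194.2 pbw)
  ZnO: 422.6·0.9980 = 421.8 pbw (target 421.8 pbw)
  BaO: 339.7·0.7800 = 265.0 pbw (target 265.0 pbw)
  CaO: 209.1·0.4811 = 100.6 pbw (target 100.6 pbw)
  PbO: 107.3·0.9771 = 104.8 pbw (target 104.8 pbw)
Consistency of the glass mass: batch Σ − ignition loss = 2000 pbw (the Σ of target masses is 2000 pbw; versus the stated basis of 2000 pbw — deltas are rounding alone).
Batch grand total — Σ batch = 2081 pbw; the LOI term Σ batch·LOI equals 81.07 pbw; yield, glass over the total, = 96.10%.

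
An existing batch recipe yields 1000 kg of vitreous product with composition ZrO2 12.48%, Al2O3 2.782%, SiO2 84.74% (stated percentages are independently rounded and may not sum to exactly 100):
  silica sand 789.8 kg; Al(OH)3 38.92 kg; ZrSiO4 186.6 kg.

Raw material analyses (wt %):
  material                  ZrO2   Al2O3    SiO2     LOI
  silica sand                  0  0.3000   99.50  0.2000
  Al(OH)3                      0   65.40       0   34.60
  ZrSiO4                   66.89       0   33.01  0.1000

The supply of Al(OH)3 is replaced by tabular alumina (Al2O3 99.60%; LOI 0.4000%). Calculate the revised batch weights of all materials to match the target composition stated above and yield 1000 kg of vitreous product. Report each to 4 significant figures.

The whole derivation carries exact precision in all steps; intermediates are printed (rounded to four significant digits) across the worked steps. Exactly one rounding lands on each reported value; derived quantities, which include the totals, LOI, three oxide percentages, net glass mass, the yield, are rebuilt at full precision, as written in problem or answer, from the batch weights per 1000 kg of glass.
Target oxide masses per 1000 kg vitreous product:
  ZrO2: 12.48% × 1000 = 124.8 kg
  Al2O3: 2.782% × 1000 = 27.82 kg
  SiO2: 84.74% × 1000 = 847.4 kg
Oxide-by-oxide audit from the weights as reported, versus the basis set out (summed amounts equal target values given rounding of the digits):
  ZrO2: 186.6·0.6689 = 124.8 kg (target 124.8 kg)
  Al2O3: 789.8·0.003000 + 25.55·0.9960 = 27.82 kg (target 27.82 kg)
  SiO2: 789.8·0.9950 + 186.6·0.3301 = 847.4 kg (target 847.4 kg)
Glass mass check: batch total minus LOI = 1000 kg (the targets, summed, come to 1000 kg; the stated basis being 1000 kg — rounding explains the deltas).
Total batch = Σ batch = 1002 kg; LOI removed, Σ of batch·LOI: 1.868 kg; yield = glass ÷ total batch = 99.81%.

Revised batch per 1000 kg vitreous product:
  silica sand: 789.8 kg
  tabular alumina: 25.55 kg
  ZrSiO4: 186.6 kg
Total batch = 1002 kg; LOI loss = 1.868 kg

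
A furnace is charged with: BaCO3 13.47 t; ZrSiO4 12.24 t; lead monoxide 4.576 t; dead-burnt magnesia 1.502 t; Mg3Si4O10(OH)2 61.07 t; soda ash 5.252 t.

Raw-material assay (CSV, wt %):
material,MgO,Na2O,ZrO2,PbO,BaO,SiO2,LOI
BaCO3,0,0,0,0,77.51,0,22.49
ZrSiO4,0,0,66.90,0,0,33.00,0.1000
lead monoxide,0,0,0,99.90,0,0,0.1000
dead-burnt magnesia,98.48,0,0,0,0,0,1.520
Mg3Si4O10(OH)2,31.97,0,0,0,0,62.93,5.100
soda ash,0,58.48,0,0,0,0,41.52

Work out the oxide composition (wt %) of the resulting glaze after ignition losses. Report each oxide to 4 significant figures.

Glass mass = 89.75 t (batch 98.11 − LOI 8.364).
Composition: MgO 23.40%, Na2O 3.422%, ZrO2 9.124%, PbO 5.094%, BaO 11.63%, SiO2 47.32%

The whole derivation keeps full float precision from start to finish. In-progress results are shown (rounded to 4 significant figures) on the page. Every reported number takes just one rounding. Derived quantities, including net glass mass, the totals, ignition loss, the six compositions, yield, are computed from the weighed amounts per 89.75 t of glass in full precision as given in problem or answer.
Per-oxide mass from batch:
  MgO: 1.502·0.9848 + 61.07·0.3197 = 21.00 t
  Na2O: 5.252·0.5848 = 3.071 t
  ZrO2: 12.24·0.6690 = 8.189 t
  PbO: 4.576·0.9990 = 4.571 t
  BaO: 13.47·0.7751 = 10.44 t
  SiO2: 12.24·0.3300 + 61.07·0.6293 = 42.47 t
LOI: 13.47·0.2249 + 12.24·0.001000 + 4.576·0.001000 + 1.502·0.01520 + 61.07·0.05100 + 5.252·0.4152 = 8.364 t
Glass = total batch minus LOI = 98.11 − 8.364 = 89.75 t (matching Σ of the oxides)
percent share: oxide ÷ glass, ×100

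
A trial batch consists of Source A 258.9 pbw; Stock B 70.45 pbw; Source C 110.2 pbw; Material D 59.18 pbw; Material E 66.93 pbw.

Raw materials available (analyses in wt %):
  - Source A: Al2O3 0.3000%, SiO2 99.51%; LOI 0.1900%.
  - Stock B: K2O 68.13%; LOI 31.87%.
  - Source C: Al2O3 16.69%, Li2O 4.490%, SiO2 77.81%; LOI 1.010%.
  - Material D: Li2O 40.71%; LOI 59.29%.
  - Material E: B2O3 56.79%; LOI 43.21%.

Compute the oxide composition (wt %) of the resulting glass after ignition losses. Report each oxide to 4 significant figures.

Exact precision is held from start to finish. Values along the way are shown, rounded to four significant figures, when written out — every reported number includes exactly one rounding; derived quantities (the five compositions, glass mass, LOI, the totals, yield) are recomputed starting from the weights at 477.6 pbw of glass in full float precision, as written in problem or answer.
Delivered oxide masses:
  Al2O3: 258.9·0.003000 + 110.2·0.1669 = 19.17 pbw
  Li2O: 110.2·0.04490 + 59.18·0.4071 = 29.04 pbw
  SiO2: 258.9·0.9951 + 110.2·0.7781 = 343.4 pbw
  K2O: 70.45·0.6813 = 48.00 pbw
  B2O3: 66.93·0.5679 = 38.01 pbw
LOI: 258.9·0.001900 + 70.45·0.3187 + 110.2·0.01010 + 59.18·0.5929 + 66.93·0.4321 = 88.07 pbw
Net of LOI, the glass mass = 565.7 − 88.07 = 477.6 pbw (= Σ oxide masses)
wt % = oxide mass / glass mass × 100

Glass mass = 477.6 pbw (batch 565.7 − LOI 88.07).
Composition: Al2O3 4.014%, Li2O 6.081%, SiO2 71.90%, K2O 10.05%, B2O3 7.959%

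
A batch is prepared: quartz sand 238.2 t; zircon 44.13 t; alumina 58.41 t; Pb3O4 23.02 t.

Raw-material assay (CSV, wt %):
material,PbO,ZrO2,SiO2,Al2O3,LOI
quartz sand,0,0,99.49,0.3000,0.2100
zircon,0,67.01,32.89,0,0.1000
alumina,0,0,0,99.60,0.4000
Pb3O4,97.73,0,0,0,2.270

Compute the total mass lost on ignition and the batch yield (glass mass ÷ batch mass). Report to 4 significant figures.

LOI loss = 1.301 t; glass = 362.5 t; yield = 99.64%

Intermediates are printed, with 4-significant-figure rounding, on the page — each numeric step keeps full precision at every stage — every reported result takes just one rounding — derived quantities are rebuilt in full precision (yield, the four compositions, glass mass, the totals, ignition loss) starting from the weights for 362.5 t of glass as they appear in problem or answer.
Ignition loss by material:
  quartz sand: 238.2 × 0.002100 = 0.5002 t
  zircon: 44.13 × 0.001000 = 0.04413 t
  alumina: 58.41 × 0.004000 = 0.2336 t
  Pb3O4: 23.02 × 0.02270 = 0.5226 t
Total LOI = 1.301 t
Glass = batch − LOI = 363.8 − 1.301 = 362.5 t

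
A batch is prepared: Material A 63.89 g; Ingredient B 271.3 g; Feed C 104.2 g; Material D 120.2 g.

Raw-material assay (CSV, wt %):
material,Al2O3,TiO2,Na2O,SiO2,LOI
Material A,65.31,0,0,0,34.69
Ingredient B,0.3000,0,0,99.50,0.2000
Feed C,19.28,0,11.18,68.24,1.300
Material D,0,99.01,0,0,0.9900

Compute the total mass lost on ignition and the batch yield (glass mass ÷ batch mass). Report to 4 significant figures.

LOI loss = 25.25 g; glass = 534.3 g; yield = 95.49%

The intermediate values appear, rounded to 4 significant figures, when written out; all internal work maintains exact precision through every step. Every reported result is rounded exactly once — the derived quantities (the totals, glass mass, yield, ignition loss, four oxide percentages) are computed in full precision from the batch weights on 534.3 g of glass as given in the question or the answer.
LOI of each material in turn:
  Material A: 63.89 × 0.3469 = 22.16 g
  Ingredient B: 271.3 × 0.002000 = 0.5426 g
  Feed C: 104.2 × 0.01300 = 1.355 g
  Material D: 120.2 × 0.009900 = 1.190 g
Total LOI = 25.25 g
Glass = batch − LOI = 559.6 − 25.25 = 534.3 g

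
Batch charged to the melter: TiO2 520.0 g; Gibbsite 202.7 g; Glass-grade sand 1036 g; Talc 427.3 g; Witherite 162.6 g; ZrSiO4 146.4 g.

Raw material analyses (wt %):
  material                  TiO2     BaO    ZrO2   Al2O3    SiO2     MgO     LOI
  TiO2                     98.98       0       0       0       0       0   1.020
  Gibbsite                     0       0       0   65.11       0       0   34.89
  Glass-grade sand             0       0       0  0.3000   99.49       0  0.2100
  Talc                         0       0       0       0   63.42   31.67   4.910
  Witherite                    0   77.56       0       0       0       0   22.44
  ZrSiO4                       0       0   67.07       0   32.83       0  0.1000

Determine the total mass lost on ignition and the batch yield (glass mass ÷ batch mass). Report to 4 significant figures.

LOI loss = 135.8 g; glass = 2359 g; yield = 94.56%

Mid-chain values appear rounded to four significant digits at each printed step. The whole derivation carries full precision throughout — a single rounding finalizes each reported value — the derived quantities, which include LOI, the totals, net glass mass, six oxide percentages, yield, are rebuilt in full float precision, exactly as printed in question or answer, from the batch weights per 2359 g of glass.
Per-material ignition loss:
  TiO2: 520.0 × 0.01020 = 5.304 g
  Gibbsite: 202.7 × 0.3489 = 70.72 g
  Glass-grade sand: 1036 × 0.002100 = 2.176 g
  Talc: 427.3 × 0.04910 = 20.98 g
  Witherite: 162.6 × 0.2244 = 36.49 g
  ZrSiO4: 146.4 × 0.001000 = 0.1464 g
Total LOI = 135.8 g
Glass = batch − LOI = 2495 − 135.8 = 2359 g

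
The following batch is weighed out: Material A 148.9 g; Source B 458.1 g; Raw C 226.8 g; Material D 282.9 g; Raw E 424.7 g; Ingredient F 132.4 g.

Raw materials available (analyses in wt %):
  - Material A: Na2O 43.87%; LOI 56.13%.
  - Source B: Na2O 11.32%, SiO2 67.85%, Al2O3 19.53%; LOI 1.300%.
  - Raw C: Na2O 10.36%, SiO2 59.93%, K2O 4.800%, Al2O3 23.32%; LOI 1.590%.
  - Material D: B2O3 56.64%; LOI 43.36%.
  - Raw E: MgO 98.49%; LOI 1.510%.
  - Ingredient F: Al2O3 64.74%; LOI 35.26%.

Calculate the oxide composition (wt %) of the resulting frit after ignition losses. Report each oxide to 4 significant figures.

Mid-chain values appear rounded to four significant figures alongside each step — exact precision is maintained all the way through — every reported figure is rounded once only. All derived quantities (glass mass, LOI, six oxide percentages, totals, the yield) are recomputed in full float precision from the weighed amounts at 1405 g of glass as set out in the problem or answer text.
Oxide masses out of the charge:
  Na2O: 148.9·0.4387 + 458.1·0.1132 + 226.8·0.1036 = 140.7 g
  SiO2: 458.1·0.6785 + 226.8·0.5993 = 446.7 g
  K2O: 226.8·0.04800 = 10.89 g
  MgO: 424.7·0.9849 = 418.3 g
  B2O3: 282.9·0.5664 = 160.2 g
  Al2O3: 458.1·0.1953 + 226.8·0.2332 + 132.4·0.6474 = 228.1 g
LOI: 148.9·0.5613 + 458.1·0.01300 + 226.8·0.01590 + 282.9·0.4336 + 424.7·0.01510 + 132.4·0.3526 = 268.9 g
Glass mass = batch − LOI = 1674 − 268.9 = 1405 g (equal to the oxide-mass sum)
wt % = oxide mass / glass mass × 100

Glass mass = 1405 g (batch 1674 − LOI 268.9).
Composition: Na2O 10.01%, SiO2 31.80%, K2O 0.7749%, MgO 29.77%, B2O3 11.41%, Al2O3 16.23%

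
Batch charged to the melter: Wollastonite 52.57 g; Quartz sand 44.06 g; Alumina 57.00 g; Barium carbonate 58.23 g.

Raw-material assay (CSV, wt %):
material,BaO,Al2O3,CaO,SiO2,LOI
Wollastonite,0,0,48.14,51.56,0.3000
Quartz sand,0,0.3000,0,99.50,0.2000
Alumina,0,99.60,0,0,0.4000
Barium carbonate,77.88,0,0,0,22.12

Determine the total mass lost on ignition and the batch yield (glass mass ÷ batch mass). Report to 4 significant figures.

All internal work maintains full precision from first step to last; intermediates are displayed, rounded to 4 significant figures, across the worked steps; exactly one rounding is applied to every reported number — all derived quantities are re-derived at full float precision (the yield, ignition loss, the totals, four oxide percentages, net glass mass) starting from the weights at 198.5 g of glass exactly as printed in the problem or the answer.
Ignition loss by material:
  Wollastonite: 52.57 × 0.003000 = 0.1577 g
  Quartz sand: 44.06 × 0.002000 = 0.08812 g
  Alumina: 57.00 × 0.004000 = 0.2280 g
  Barium carbonate: 58.23 × 0.2212 = 12.88 g
Total LOI = 13.35 g
Glass = batch − LOI = 211.9 − 13.35 = 198.5 g

LOI loss = 13.35 g; glass = 198.5 g; yield = 93.70%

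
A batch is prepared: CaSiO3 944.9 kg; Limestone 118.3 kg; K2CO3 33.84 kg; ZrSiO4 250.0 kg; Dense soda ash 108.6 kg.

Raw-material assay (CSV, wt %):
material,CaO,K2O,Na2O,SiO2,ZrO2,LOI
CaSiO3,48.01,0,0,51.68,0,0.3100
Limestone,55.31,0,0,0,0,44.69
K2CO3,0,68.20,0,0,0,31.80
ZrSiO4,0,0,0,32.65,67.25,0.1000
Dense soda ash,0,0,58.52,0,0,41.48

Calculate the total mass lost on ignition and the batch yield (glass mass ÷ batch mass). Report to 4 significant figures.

Values along the way are shown (rounded to four significant digits) alongside each step; every computation maintains full float precision end to end; every reported result is rounded once only; all derived quantities are recomputed from the weighed amounts at 1344 kg of glass at full float precision (LOI, five oxide percentages, the yield, totals, glass mass) as given in either problem or answer.
Each material's LOI contribution:
  CaSiO3: 944.9 × 0.003100 = 2.929 kg
  Limestone: 118.3 × 0.4469 = 52.87 kg
  K2CO3: 33.84 × 0.3180 = 10.76 kg
  ZrSiO4: 250.0 × 0.001000 = 0.2500 kg
  Dense soda ash: 108.6 × 0.4148 = 45.05 kg
Total LOI = 111.9 kg
Glass = batch − LOI = 1456 − 111.9 = 1344 kg

LOI loss = 111.9 kg; glass = 1344 kg; yield = 92.32%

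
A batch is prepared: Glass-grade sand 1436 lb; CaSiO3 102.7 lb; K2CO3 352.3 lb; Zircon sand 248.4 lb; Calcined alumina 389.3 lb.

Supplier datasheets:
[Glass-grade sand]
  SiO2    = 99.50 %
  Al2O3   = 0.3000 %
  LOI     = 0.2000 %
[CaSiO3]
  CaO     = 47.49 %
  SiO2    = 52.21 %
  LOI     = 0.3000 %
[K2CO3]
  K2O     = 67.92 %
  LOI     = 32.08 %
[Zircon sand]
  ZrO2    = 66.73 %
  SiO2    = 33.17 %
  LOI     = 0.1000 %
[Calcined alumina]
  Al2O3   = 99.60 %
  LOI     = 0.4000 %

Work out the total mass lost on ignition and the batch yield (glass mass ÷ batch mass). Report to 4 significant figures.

LOI loss = 118.0 lb; glass = 2411 lb; yield = 95.33%

The whole derivation keeps exact precision at each step. Intermediates are displayed rounded to four significant figures in the printout; each reported result includes exactly one rounding — derived quantities (net glass mass, the yield, ignition loss, five oxide percentages, totals) are carried from the batch weights per 2411 lb of glass at exact precision, as they appear in the problem or answer text.
Each material's LOI contribution:
  Glass-grade sand: 1436 × 0.002000 = 2.872 lb
  CaSiO3: 102.7 × 0.003000 = 0.3081 lb
  K2CO3: 352.3 × 0.3208 = 113.0 lb
  Zircon sand: 248.4 × 0.001000 = 0.2484 lb
  Calcined alumina: 389.3 × 0.004000 = 1.557 lb
Total LOI = 118.0 lb
Glass = batch − LOI = 2529 − 118.0 = 2411 lb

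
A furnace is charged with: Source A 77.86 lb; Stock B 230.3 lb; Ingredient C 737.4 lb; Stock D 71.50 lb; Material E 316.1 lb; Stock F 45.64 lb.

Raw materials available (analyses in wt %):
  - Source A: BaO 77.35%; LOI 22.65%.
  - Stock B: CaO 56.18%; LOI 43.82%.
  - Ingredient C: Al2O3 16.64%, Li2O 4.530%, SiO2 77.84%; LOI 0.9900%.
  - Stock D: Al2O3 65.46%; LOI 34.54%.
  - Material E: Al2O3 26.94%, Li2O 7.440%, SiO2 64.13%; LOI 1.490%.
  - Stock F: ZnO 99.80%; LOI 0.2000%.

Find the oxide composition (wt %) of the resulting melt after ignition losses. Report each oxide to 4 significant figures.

The intermediate values are displayed, rounded to 4 significant figures, on the page; the working math runs at full precision through the solve — every reported figure includes exactly one rounding. All derived quantities are computed in exact precision (totals, LOI, the yield, the six compositions, net glass mass) from the batch weights on 1323 lb of glass precisely as stated by either problem or answer.
What the batch supplies per oxide:
  ZnO: 45.64·0.9980 = 45.55 lb
  BaO: 77.86·0.7735 = 60.22 lb
  Al2O3: 737.4·0.1664 + 71.50·0.6546 + 316.1·0.2694 = 254.7 lb
  Li2O: 737.4·0.04530 + 316.1·0.07440 = 56.92 lb
  SiO2: 737.4·0.7784 + 316.1·0.6413 = 776.7 lb
  CaO: 230.3·0.5618 = 129.4 lb
LOI: 77.86·0.2265 + 230.3·0.4382 + 737.4·0.009900 + 71.50·0.3454 + 316.1·0.01490 + 45.64·0.002000 = 155.4 lb
Resulting glass, batch − LOI: 1479 − 155.4 = 1323 lb (equal to the oxide-mass sum)
each wt % is 100 × oxide ÷ glass

Glass mass = 1323 lb (batch 1479 − LOI 155.4).
Composition: ZnO 3.442%, BaO 4.551%, Al2O3 19.24%, Li2O 4.301%, SiO2 58.69%, CaO 9.776%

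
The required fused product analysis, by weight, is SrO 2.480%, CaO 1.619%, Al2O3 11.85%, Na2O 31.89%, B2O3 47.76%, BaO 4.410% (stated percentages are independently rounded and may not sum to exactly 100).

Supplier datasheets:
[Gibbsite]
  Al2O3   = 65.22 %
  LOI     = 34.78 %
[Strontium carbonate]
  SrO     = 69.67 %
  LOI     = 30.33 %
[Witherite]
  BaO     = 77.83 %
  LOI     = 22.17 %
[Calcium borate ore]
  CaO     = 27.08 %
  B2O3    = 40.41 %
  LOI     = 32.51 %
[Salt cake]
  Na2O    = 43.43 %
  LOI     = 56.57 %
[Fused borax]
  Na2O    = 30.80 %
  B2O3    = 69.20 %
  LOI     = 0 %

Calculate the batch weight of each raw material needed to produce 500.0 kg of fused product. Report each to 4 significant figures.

Intermediates are displayed, rounded to four significant figures, within the worked lines; the working math carries full precision at every stage. Each reported result is rounded once only. Derived quantities, including six oxide percentages, totals, LOI, net glass mass, yield, are computed using the weight values for 500.0 kg of glass at full float precision, precisely as stated by either problem or answer.
Oxide-by-oxide targets in 500.0 kg fused product:
  SrO: 2.480% × 500.0 = 12.40 kg
  CaO: 1.619% × 500.0 = 8.095 kg
  Al2O3: 11.85% × 500.0 = 59.25 kg
  Na2O: 31.89% × 500.0 = 159.4 kg
  B2O3: 47.76% × 500.0 = 238.8 kg
  BaO: 4.410% × 500.0 = 22.05 kg
Checking each oxide sum per the reported batch figures, per the basis as stated (delivered sums recover each target within answer rounding):
  SrO: 17.80·0.6967 = 12.40 kg (target 12.40 kg)
  CaO: 29.89·0.2708 = 8.094 kg (target 8.095 kg)
  Al2O3: 90.85·0.6522 = 59.25 kg (target 59.25 kg)
  Na2O: 134.8·0.4343 + 327.6·0.3080 = 159.4 kg (target 159.4 kg)
  B2O3: 29.89·0.4041 + 327.6·0.6920 = 238.8 kg (target 238.8 kg)
  BaO: 28.33·0.7783 = 22.05 kg (target 22.05 kg)
The glass-mass cross-check: whole batch net of LOI = 500.0 kg (targets for the oxides total 500.0 kg; with the basis standing at 500.0 kg — deltas are rounding alone).
Batch total: Σ batch = 629.3 kg; the LOI term Σ batch·LOI equals 129.3 kg; glass ÷ batch gives a yield of 79.46%.

Batch per 500.0 kg fused product:
  Gibbsite: 90.85 kg
  Strontium carbonate: 17.80 kg
  Witherite: 28.33 kg
  Calcium borate ore: 29.89 kg
  Salt cake: 134.8 kg
  Fused borax: 327.6 kg
Total batch = 629.3 kg; LOI loss = 129.3 kg; yield = 79.46%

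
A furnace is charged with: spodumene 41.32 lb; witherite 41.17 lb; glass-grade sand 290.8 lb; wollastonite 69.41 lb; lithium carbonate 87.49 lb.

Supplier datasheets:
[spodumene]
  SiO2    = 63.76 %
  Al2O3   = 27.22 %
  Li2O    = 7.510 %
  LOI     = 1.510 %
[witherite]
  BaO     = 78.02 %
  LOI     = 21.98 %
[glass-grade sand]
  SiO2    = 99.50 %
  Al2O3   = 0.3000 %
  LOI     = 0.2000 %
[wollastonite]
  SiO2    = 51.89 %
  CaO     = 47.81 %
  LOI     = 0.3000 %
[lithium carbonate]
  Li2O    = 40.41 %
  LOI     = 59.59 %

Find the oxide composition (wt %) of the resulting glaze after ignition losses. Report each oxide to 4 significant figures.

Glass mass = 467.6 lb (batch 530.2 − LOI 62.60).
Composition: BaO 6.869%, SiO2 75.22%, Al2O3 2.592%, Li2O 8.225%, CaO 7.097%

Working values appear rounded to 4 significant figures at each printed step; each numeric step runs at exact precision end to end; a single rounding completes every reported result — all derived quantities are re-derived starting from the weights at 467.6 lb of glass at exact precision (glass mass, yield, totals, LOI, the five compositions), as written in the problem or the answer.
Delivered oxide masses:
  BaO: 41.17·0.7802 = 32.12 lb
  SiO2: 41.32·0.6376 + 290.8·0.9950 + 69.41·0.5189 = 351.7 lb
  Al2O3: 41.32·0.2722 + 290.8·0.003000 = 12.12 lb
  Li2O: 41.32·0.07510 + 87.49·0.4041 = 38.46 lb
  CaO: 69.41·0.4781 = 33.18 lb
LOI: 41.32·0.01510 + 41.17·0.2198 + 290.8·0.002000 + 69.41·0.003000 + 87.49·0.5959 = 62.60 lb
Glass mass = batch − LOI = 530.2 − 62.60 = 467.6 lb (equal to the oxide-mass sum)
wt % = oxide mass / glass mass × 100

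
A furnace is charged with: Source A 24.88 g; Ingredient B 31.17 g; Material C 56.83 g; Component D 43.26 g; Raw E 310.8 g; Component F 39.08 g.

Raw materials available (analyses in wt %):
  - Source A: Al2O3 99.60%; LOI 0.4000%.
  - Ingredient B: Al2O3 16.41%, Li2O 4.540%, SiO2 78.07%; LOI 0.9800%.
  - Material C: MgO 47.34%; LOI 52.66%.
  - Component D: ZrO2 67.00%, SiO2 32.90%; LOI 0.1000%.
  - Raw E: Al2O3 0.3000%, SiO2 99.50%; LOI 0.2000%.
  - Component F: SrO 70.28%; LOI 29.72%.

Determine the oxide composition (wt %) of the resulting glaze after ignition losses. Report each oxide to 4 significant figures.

Every computation carries exact precision in all steps — values along the way are printed, with 4-significant-digit rounding, within the worked lines — each reported result takes a single rounding — derived quantities are recomputed starting from the weights per 463.4 g of glass at full float precision (the six compositions, the totals, yield, glass mass, ignition loss), exactly as shown in the question or the answer.
What the batch supplies per oxide:
  Al2O3: 24.88·0.9960 + 31.17·0.1641 + 310.8·0.003000 = 30.83 g
  SrO: 39.08·0.7028 = 27.47 g
  MgO: 56.83·0.4734 = 26.90 g
  ZrO2: 43.26·0.6700 = 28.98 g
  Li2O: 31.17·0.04540 = 1.415 g
  SiO2: 31.17·0.7807 + 43.26·0.3290 + 310.8·0.9950 = 347.8 g
LOI: 24.88·0.004000 + 31.17·0.009800 + 56.83·0.5266 + 43.26·0.001000 + 310.8·0.002000 + 39.08·0.2972 = 42.61 g
Glass = total batch minus LOI = 506.0 − 42.61 = 463.4 g (the oxide masses sum to this)
oxide / glass × 100 gives the wt %

Glass mass = 463.4 g (batch 506.0 − LOI 42.61).
Composition: Al2O3 6.652%, SrO 5.927%, MgO 5.806%, ZrO2 6.255%, Li2O 0.3054%, SiO2 75.06%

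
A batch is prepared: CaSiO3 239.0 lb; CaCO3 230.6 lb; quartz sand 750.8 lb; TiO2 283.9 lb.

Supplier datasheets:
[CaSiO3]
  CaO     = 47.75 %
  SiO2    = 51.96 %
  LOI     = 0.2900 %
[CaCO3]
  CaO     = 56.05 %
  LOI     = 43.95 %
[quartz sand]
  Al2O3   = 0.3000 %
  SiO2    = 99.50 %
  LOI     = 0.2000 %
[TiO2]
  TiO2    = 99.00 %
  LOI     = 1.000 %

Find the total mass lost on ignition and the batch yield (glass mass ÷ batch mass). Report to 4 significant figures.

All arithmetic maintains full float precision in all steps; working values are printed, with 4-significant-figure rounding, across the worked steps — every reported number carries a single rounding — all derived quantities, including the yield, ignition loss, net glass mass, the totals, four oxide percentages, are re-derived from the weighed amounts per 1398 lb of glass at full float precision, as set out in the problem or answer text.
Each material's LOI contribution:
  CaSiO3: 239.0 × 0.002900 = 0.6931 lb
  CaCO3: 230.6 × 0.4395 = 101.3 lb
  quartz sand: 750.8 × 0.002000 = 1.502 lb
  TiO2: 283.9 × 0.01000 = 2.839 lb
Total LOI = 106.4 lb
Glass = batch − LOI = 1504 − 106.4 = 1398 lb

LOI loss = 106.4 lb; glass = 1398 lb; yield = 92.93%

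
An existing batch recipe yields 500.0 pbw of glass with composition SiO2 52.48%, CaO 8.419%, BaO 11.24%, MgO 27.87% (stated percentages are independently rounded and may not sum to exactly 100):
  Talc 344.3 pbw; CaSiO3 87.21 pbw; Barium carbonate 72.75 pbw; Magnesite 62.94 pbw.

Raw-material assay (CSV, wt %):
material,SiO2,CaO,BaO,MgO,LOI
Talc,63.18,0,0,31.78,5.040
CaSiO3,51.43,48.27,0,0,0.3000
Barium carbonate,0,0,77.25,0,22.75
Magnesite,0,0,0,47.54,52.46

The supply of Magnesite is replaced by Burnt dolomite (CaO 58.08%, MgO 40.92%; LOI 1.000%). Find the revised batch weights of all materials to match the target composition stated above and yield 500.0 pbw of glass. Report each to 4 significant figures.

Revised batch per 500.0 pbw glass:
  Talc: 385.0 pbw
  CaSiO3: 37.24 pbw
  Barium carbonate: 72.75 pbw
  Burnt dolomite: 41.53 pbw
Total batch = 536.5 pbw; LOI loss = 36.48 pbw

Values along the way appear rounded off to 4 significant digits in the printout — full precision is held in all steps — a single rounding yields each reported result — the derived quantities are carried using the weight values for 500.0 pbw of glass in full precision (yield, totals, net glass mass, ignition loss, the four compositions), exactly as printed in question or answer.
Per-oxide target masses for 500.0 pbw glass:
  SiO2: 52.48% × 500.0 = 262.4 pbw
  CaO: 8.419% × 500.0 = 42.10 pbw
  BaO: 11.24% × 500.0 = 56.20 pbw
  MgO: 27.87% × 500.0 = 139.4 pbw
Per-oxide balance check using the reported weights, against the basis in use (oxide sums agree with the targets up to rounding of the answer):
  SiO2: 385.0·0.6318 + 37.24·0.5143 = 262.4 pbw (target 262.4 pbw)
  CaO: 37.24·0.4827 + 41.53·0.5808 = 42.10 pbw (target 42.10 pbw)
  BaO: 72.75·0.7725 = 56.20 pbw (target 56.20 pbw)
  MgO: 385.0·0.3178 + 41.53·0.4092 = 139.3 pbw (target 139.4 pbw)
The glass-mass cross-check: Σ batch − LOI loss = 500.0 pbw (targets for the oxides total 500.0 pbw; with the basis standing at 500.0 pbw — a pure rounding effect).
Summing the batch: Σ batch = 536.5 pbw; the LOI term Σ batch·LOI equals 36.48 pbw; yield, glass over the total, = 93.20%.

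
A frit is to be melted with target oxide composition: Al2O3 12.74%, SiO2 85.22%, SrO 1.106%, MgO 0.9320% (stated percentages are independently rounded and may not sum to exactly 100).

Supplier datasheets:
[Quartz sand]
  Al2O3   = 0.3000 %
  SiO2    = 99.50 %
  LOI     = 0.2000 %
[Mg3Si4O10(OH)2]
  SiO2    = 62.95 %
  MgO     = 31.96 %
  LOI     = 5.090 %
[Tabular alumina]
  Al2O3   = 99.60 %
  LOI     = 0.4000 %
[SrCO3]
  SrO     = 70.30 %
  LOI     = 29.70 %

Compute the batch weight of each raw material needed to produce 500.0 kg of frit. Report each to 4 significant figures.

In-progress results are displayed rounded off to 4 significant figures when written out — all internal work runs at full precision throughout — a single rounding finalizes every reported result; all derived quantities (net glass mass, LOI, the four compositions, the yield, the totals) are re-derived in full precision from the batch weights on 500.0 kg of glass, precisely as stated by the problem or answer text.
Target masses of each oxide per 500.0 kg frit:
  Al2O3: 12.74% × 500.0 = 63.70 kg
  SiO2: 85.22% × 500.0 = 426.1 kg
  SrO: 1.106% × 500.0 = 5.530 kg
  MgO: 0.9320% × 500.0 = 4.660 kg
Verifying the oxide balance from the weights as reported, relative to the basis at hand (oxide sums agree with the targets net of answer rounding effects):
  Al2O3: 419.0·0.003000 + 62.69·0.9960 = 63.70 kg (target 63.70 kg)
  SiO2: 419.0·0.9950 + 14.58·0.6295 = 426.1 kg (target 426.1 kg)
  SrO: 7.866·0.7030 = 5.530 kg (target 5.530 kg)
  MgO: 14.58·0.3196 = 4.660 kg (target 4.660 kg)
Mass balance on the glass: net batch after ignition = 500.0 kg (the Σ of target masses is 500.0 kg; with the basis standing at 500.0 kg — rounding explains the deltas).
Summing the batch: Σ batch = 504.1 kg; LOI loss = Σ batch·LOI = 4.167 kg; glass ÷ batch gives a yield of 99.17%.

Batch per 500.0 kg frit:
  Quartz sand: 419.0 kg
  Mg3Si4O10(OH)2: 14.58 kg
  Tabular alumina: 62.69 kg
  SrCO3: 7.866 kg
Total batch = 504.1 kg; LOI loss = 4.167 kg; yield = 99.17%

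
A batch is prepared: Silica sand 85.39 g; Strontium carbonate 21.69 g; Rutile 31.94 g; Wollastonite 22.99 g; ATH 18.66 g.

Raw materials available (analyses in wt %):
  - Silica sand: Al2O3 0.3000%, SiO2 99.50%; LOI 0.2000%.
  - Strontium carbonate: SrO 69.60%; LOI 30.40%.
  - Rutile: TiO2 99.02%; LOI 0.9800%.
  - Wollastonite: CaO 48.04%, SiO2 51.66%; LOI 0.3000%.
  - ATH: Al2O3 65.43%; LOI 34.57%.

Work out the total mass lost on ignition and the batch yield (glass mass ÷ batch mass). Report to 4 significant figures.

Every computation maintains full precision through every step — intermediates appear, rounded to 4 significant digits, between the steps; every reported value carries a single rounding. All derived quantities (totals, the yield, glass mass, the five compositions, ignition loss) are carried from the batch weights per 167.1 g of glass in exact precision, as written in question or answer.
LOI of each material in turn:
  Silica sand: 85.39 × 0.002000 = 0.1708 g
  Strontium carbonate: 21.69 × 0.3040 = 6.594 g
  Rutile: 31.94 × 0.009800 = 0.3130 g
  Wollastonite: 22.99 × 0.003000 = 0.06897 g
  ATH: 18.66 × 0.3457 = 6.451 g
Total LOI = 13.60 g
Glass = batch − LOI = 180.7 − 13.60 = 167.1 g

LOI loss = 13.60 g; glass = 167.1 g; yield = 92.47%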